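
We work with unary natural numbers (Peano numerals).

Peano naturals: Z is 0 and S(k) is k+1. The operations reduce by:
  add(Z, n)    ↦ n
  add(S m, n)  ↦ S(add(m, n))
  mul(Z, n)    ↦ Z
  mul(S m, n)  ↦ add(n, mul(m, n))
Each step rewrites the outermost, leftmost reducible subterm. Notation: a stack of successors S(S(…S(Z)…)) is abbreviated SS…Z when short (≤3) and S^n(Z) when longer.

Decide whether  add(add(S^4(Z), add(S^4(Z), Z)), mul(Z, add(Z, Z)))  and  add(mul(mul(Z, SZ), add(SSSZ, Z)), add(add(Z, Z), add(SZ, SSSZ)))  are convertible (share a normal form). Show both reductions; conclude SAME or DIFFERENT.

Answer: DIFFERENT — A ⇓ S^8(Z), B ⇓ S^4(Z)

Working:
Term A:
  start: add(add(S^4(Z), add(S^4(Z), Z)), mul(Z, add(Z, Z)))
  [1] add(S(add(SSSZ, add(S^4(Z), Z))), mul(Z, add(Z, Z)))
  [2] S(add(add(SSSZ, add(S^4(Z), Z)), mul(Z, add(Z, Z))))
  [3] S(add(S(add(SSZ, add(S^4(Z), Z))), mul(Z, add(Z, Z))))
  [4] S(S(add(add(SSZ, add(S^4(Z), Z)), mul(Z, add(Z, Z)))))
  [5] S(S(add(S(add(SZ, add(S^4(Z), Z))), mul(Z, add(Z, Z)))))
  [6] S(S(S(add(add(SZ, add(S^4(Z), Z)), mul(Z, add(Z, Z))))))
  [7] S(S(S(add(S(add(Z, add(S^4(Z), Z))), mul(Z, add(Z, Z))))))
  [8] S(S(S(S(add(add(Z, add(S^4(Z), Z)), mul(Z, add(Z, Z)))))))
  [9] S(S(S(S(add(add(S^4(Z), Z), mul(Z, add(Z, Z)))))))
  [10] S(S(S(S(add(S(add(SSSZ, Z)), mul(Z, add(Z, Z)))))))
  [11] S(S(S(S(S(add(add(SSSZ, Z), mul(Z, add(Z, Z))))))))
  [12] S(S(S(S(S(add(S(add(SSZ, Z)), mul(Z, add(Z, Z))))))))
  [13] S(S(S(S(S(S(add(add(SSZ, Z), mul(Z, add(Z, Z)))))))))
  [14] S(S(S(S(S(S(add(S(add(SZ, Z)), mul(Z, add(Z, Z)))))))))
  [15] S(S(S(S(S(S(S(add(add(SZ, Z), mul(Z, add(Z, Z))))))))))
  [16] S(S(S(S(S(S(S(add(S(add(Z, Z)), mul(Z, add(Z, Z))))))))))
  [17] S(S(S(S(S(S(S(S(add(add(Z, Z), mul(Z, add(Z, Z)))))))))))
  [18] S(S(S(S(S(S(S(S(add(Z, mul(Z, add(Z, Z)))))))))))
  [19] S(S(S(S(S(S(S(S(mul(Z, add(Z, Z))))))))))
  [20] S^8(Z)

Term B:
  start: add(mul(mul(Z, SZ), add(SSSZ, Z)), add(add(Z, Z), add(SZ, SSSZ)))
  [1] add(mul(Z, add(SSSZ, Z)), add(add(Z, Z), add(SZ, SSSZ)))
  [2] add(Z, add(add(Z, Z), add(SZ, SSSZ)))
  [3] add(add(Z, Z), add(SZ, SSSZ))
  [4] add(Z, add(SZ, SSSZ))
  [5] add(SZ, SSSZ)
  [6] S(add(Z, SSSZ))
  [7] S^4(Z)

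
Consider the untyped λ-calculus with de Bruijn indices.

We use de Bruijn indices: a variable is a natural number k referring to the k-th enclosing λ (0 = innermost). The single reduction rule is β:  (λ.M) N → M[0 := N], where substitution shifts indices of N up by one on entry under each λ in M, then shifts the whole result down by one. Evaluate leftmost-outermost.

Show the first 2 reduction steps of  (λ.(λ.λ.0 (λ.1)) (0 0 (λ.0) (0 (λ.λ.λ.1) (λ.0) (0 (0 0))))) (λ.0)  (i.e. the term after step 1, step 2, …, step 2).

  start: (λ.(λ.λ.0 (λ.1)) (0 0 (λ.0) (0 (λ.λ.λ.1) (λ.0) (0 (0 0))))) (λ.0)
  →1  (λ.λ.0 (λ.1)) ((λ.0) (λ.0) (λ.0) ((λ.0) (λ.λ.λ.1) (λ.0) ((λ.0) ((λ.0) (λ.0)))))
  →2  λ.0 (λ.1)

Answer: after 2 steps: λ.0 (λ.1)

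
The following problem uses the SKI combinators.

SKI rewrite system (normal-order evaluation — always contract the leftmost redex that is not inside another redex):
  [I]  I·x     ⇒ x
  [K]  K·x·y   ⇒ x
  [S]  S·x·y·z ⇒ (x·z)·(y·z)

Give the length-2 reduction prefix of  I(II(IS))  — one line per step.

  start: I(II(IS))
  →1  II(IS)
  →2  I(IS)

Answer: after 2 steps: I(IS)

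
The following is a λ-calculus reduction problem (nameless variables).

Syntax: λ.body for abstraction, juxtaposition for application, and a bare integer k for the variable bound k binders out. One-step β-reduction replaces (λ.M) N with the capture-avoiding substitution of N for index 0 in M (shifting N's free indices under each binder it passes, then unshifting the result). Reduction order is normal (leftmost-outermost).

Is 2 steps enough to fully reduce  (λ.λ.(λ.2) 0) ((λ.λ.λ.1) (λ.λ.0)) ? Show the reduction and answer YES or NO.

  start: (λ.λ.(λ.2) 0) ((λ.λ.λ.1) (λ.λ.0))
  →1  λ.(λ.(λ.λ.λ.1) (λ.λ.0)) 0
  →2  λ.(λ.λ.λ.1) (λ.λ.0)

Answer: NO — after 2 steps the term is λ.(λ.λ.λ.1) (λ.λ.0), not yet normal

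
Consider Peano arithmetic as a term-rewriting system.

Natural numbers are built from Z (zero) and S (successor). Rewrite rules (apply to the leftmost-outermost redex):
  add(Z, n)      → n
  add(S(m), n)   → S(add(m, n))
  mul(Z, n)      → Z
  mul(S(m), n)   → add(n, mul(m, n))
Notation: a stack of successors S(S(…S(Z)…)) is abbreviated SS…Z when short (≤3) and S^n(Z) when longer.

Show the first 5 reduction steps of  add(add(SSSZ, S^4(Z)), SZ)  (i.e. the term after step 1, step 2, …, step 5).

  start: add(add(SSSZ, S^4(Z)), SZ)
  →1  add(S(add(SSZ, S^4(Z))), SZ)
  →2  S(add(add(SSZ, S^4(Z)), SZ))
  →3  S(add(S(add(SZ, S^4(Z))), SZ))
  →4  S(S(add(add(SZ, S^4(Z)), SZ)))
  →5  S(S(add(S(add(Z, S^4(Z))), SZ)))

Answer: after 5 steps: S(S(add(S(add(Z, S^4(Z))), SZ)))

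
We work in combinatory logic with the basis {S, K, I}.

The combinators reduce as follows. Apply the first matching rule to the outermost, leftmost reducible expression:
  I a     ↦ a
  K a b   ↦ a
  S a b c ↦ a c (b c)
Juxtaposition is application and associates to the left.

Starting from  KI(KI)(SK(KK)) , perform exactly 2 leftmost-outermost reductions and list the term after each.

  start: KI(KI)(SK(KK))
  →1  I(SK(KK))
  →2  SK(KK)

Answer: after 2 steps: SK(KK)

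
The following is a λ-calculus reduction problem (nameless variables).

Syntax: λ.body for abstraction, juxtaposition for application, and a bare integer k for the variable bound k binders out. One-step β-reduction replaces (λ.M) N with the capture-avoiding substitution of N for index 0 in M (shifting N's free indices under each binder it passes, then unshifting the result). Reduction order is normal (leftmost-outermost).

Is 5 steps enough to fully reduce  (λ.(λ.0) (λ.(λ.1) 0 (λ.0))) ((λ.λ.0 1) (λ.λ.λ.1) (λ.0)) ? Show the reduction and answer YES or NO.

Answer: YES — reaches normal form λ.0 (λ.0) in 3 ≤ 5 steps

Derivation:
  start: (λ.(λ.0) (λ.(λ.1) 0 (λ.0))) ((λ.λ.0 1) (λ.λ.λ.1) (λ.0))
  →1  (λ.0) (λ.(λ.1) 0 (λ.0))
  →2  λ.(λ.1) 0 (λ.0)
  →3  λ.0 (λ.0)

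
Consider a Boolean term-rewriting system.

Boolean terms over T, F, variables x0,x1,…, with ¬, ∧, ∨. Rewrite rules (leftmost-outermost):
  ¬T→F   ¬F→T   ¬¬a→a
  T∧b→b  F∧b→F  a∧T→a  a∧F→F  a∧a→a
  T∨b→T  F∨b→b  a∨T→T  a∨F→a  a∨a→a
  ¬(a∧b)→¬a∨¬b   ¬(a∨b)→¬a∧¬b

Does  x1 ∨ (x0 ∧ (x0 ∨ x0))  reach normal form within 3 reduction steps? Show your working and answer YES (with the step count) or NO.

Answer: YES — reaches normal form x1 ∨ x0 in 2 ≤ 3 steps

Reduction:
  start: x1 ∨ (x0 ∧ (x0 ∨ x0))
  step 1: x1 ∨ (x0 ∧ x0)
  step 2: x1 ∨ x0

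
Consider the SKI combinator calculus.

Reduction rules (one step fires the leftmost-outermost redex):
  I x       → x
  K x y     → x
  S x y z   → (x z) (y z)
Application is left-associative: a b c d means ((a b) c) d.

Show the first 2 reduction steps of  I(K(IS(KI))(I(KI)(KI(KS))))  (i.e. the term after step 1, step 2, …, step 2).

Answer: after 2 steps: IS(KI)

Reduction:
  start: I(K(IS(KI))(I(KI)(KI(KS))))
  →1  K(IS(KI))(I(KI)(KI(KS)))
  →2  IS(KI)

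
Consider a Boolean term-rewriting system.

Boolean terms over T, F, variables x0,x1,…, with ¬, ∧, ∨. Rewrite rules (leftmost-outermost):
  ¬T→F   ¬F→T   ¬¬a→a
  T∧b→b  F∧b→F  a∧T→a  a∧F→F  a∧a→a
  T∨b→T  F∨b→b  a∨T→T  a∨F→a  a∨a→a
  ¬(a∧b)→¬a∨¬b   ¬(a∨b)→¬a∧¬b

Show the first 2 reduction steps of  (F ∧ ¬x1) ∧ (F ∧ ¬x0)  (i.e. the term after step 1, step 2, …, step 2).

  start: (F ∧ ¬x1) ∧ (F ∧ ¬x0)
  step 1: F ∧ (F ∧ ¬x0)
  step 2: F

Answer: after 2 steps: F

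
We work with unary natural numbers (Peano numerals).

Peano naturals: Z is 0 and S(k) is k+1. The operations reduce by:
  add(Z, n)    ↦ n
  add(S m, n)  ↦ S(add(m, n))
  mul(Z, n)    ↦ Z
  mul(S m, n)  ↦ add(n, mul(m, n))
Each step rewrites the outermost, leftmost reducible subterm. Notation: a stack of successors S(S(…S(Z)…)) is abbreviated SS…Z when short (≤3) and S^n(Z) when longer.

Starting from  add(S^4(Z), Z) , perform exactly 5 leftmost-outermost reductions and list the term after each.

  start: add(S^4(Z), Z)
  →1  S(add(SSSZ, Z))
  →2  S(S(add(SSZ, Z)))
  →3  S(S(S(add(SZ, Z))))
  →4  S(S(S(S(add(Z, Z)))))
  →5  S^4(Z)

Answer: after 5 steps: S^4(Z)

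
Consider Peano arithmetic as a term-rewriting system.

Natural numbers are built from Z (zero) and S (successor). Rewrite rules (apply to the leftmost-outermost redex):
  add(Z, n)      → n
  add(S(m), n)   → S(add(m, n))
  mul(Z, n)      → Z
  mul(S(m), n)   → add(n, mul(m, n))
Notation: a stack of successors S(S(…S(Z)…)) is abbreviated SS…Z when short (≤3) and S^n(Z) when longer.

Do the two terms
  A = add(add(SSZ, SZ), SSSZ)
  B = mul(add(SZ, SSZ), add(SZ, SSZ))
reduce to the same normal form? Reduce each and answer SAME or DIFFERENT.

Term A:
  start: add(add(SSZ, SZ), SSSZ)
  →1  add(S(add(SZ, SZ)), SSSZ)
  →2  S(add(add(SZ, SZ), SSSZ))
  →3  S(add(S(add(Z, SZ)), SSSZ))
  →4  S(S(add(add(Z, SZ), SSSZ)))
  →5  S(S(add(SZ, SSSZ)))
  →6  S(S(S(add(Z, SSSZ))))
  →7  S^6(Z)

Term B:
  start: mul(add(SZ, SSZ), add(SZ, SSZ))
  →1  mul(S(add(Z, SSZ)), add(SZ, SSZ))
  →2  add(add(SZ, SSZ), mul(add(Z, SSZ), add(SZ, SSZ)))
  →3  add(S(add(Z, SSZ)), mul(add(Z, SSZ), add(SZ, SSZ)))
  →4  S(add(add(Z, SSZ), mul(add(Z, SSZ), add(SZ, SSZ))))
  →5  S(add(SSZ, mul(add(Z, SSZ), add(SZ, SSZ))))
  →6  S(S(add(SZ, mul(add(Z, SSZ), add(SZ, SSZ)))))
  →7  S(S(S(add(Z, mul(add(Z, SSZ), add(SZ, SSZ))))))
  →8  S(S(S(mul(add(Z, SSZ), add(SZ, SSZ)))))
  →9  S(S(S(mul(SSZ, add(SZ, SSZ)))))
  →10  S(S(S(add(add(SZ, SSZ), mul(SZ, add(SZ, SSZ))))))
  →11  S(S(S(add(S(add(Z, SSZ)), mul(SZ, add(SZ, SSZ))))))
  →12  S(S(S(S(add(add(Z, SSZ), mul(SZ, add(SZ, SSZ)))))))
  →13  S(S(S(S(add(SSZ, mul(SZ, add(SZ, SSZ)))))))
  →14  S(S(S(S(S(add(SZ, mul(SZ, add(SZ, SSZ))))))))
  →15  S(S(S(S(S(S(add(Z, mul(SZ, add(SZ, SSZ)))))))))
  →16  S(S(S(S(S(S(mul(SZ, add(SZ, SSZ))))))))
  →17  S(S(S(S(S(S(add(add(SZ, SSZ), mul(Z, add(SZ, SSZ)))))))))
  →18  S(S(S(S(S(S(add(S(add(Z, SSZ)), mul(Z, add(SZ, SSZ)))))))))
  →19  S(S(S(S(S(S(S(add(add(Z, SSZ), mul(Z, add(SZ, SSZ))))))))))
  →20  S(S(S(S(S(S(S(add(SSZ, mul(Z, add(SZ, SSZ))))))))))
  →21  S(S(S(S(S(S(S(S(add(SZ, mul(Z, add(SZ, SSZ)))))))))))
  →22  S(S(S(S(S(S(S(S(S(add(Z, mul(Z, add(SZ, SSZ))))))))))))
  →23  S(S(S(S(S(S(S(S(S(mul(Z, add(SZ, SSZ)))))))))))
  →24  S^9(Z)

Answer: DIFFERENT — A ⇓ S^6(Z), B ⇓ S^9(Z)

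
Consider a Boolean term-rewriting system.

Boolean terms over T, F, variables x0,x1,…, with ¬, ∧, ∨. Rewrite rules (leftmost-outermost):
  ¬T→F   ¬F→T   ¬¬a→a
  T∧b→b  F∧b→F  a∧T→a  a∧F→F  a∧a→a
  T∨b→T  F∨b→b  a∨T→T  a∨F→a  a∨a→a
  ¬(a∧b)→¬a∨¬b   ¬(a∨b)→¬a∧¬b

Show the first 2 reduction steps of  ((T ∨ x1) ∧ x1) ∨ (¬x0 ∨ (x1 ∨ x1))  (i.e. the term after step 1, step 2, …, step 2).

Answer: after 2 steps: x1 ∨ (¬x0 ∨ (x1 ∨ x1))

Reduction:
  start: ((T ∨ x1) ∧ x1) ∨ (¬x0 ∨ (x1 ∨ x1))
  step 1: (T ∧ x1) ∨ (¬x0 ∨ (x1 ∨ x1))
  step 2: x1 ∨ (¬x0 ∨ (x1 ∨ x1))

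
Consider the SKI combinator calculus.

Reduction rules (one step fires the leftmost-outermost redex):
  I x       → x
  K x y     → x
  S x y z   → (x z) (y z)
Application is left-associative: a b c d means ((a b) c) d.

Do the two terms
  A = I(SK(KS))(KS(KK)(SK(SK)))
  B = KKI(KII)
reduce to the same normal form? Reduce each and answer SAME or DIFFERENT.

Answer: DIFFERENT — A ⇓ S(SK(SK)), B ⇓ KI

Derivation:
Term A:
  start: I(SK(KS))(KS(KK)(SK(SK)))
  →1  SK(KS)(KS(KK)(SK(SK)))
  →2  K(KS(KK)(SK(SK)))(KS(KS(KK)(SK(SK))))
  →3  KS(KK)(SK(SK))
  →4  S(SK(SK))

Term B:
  start: KKI(KII)
  →1  K(KII)
  →2  KI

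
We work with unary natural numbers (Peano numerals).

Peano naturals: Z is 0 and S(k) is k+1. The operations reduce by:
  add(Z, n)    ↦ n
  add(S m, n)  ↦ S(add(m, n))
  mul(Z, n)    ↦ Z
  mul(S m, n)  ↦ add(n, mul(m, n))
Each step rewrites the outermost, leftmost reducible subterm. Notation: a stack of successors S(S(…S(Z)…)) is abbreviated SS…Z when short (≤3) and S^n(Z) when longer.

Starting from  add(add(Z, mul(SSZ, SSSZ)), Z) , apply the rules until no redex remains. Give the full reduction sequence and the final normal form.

Answer: normal form = S^6(Z)  (in 19 steps)

Derivation:
  start: add(add(Z, mul(SSZ, SSSZ)), Z)
  step 1: add(mul(SSZ, SSSZ), Z)
  step 2: add(add(SSSZ, mul(SZ, SSSZ)), Z)
  step 3: add(S(add(SSZ, mul(SZ, SSSZ))), Z)
  step 4: S(add(add(SSZ, mul(SZ, SSSZ)), Z))
  step 5: S(add(S(add(SZ, mul(SZ, SSSZ))), Z))
  step 6: S(S(add(add(SZ, mul(SZ, SSSZ)), Z)))
  step 7: S(S(add(S(add(Z, mul(SZ, SSSZ))), Z)))
  step 8: S(S(S(add(add(Z, mul(SZ, SSSZ)), Z))))
  step 9: S(S(S(add(mul(SZ, SSSZ), Z))))
  step 10: S(S(S(add(add(SSSZ, mul(Z, SSSZ)), Z))))
  step 11: S(S(S(add(S(add(SSZ, mul(Z, SSSZ))), Z))))
  step 12: S(S(S(S(add(add(SSZ, mul(Z, SSSZ)), Z)))))
  step 13: S(S(S(S(add(S(add(SZ, mul(Z, SSSZ))), Z)))))
  step 14: S(S(S(S(S(add(add(SZ, mul(Z, SSSZ)), Z))))))
  step 15: S(S(S(S(S(add(S(add(Z, mul(Z, SSSZ))), Z))))))
  step 16: S(S(S(S(S(S(add(add(Z, mul(Z, SSSZ)), Z)))))))
  step 17: S(S(S(S(S(S(add(mul(Z, SSSZ), Z)))))))
  step 18: S(S(S(S(S(S(add(Z, Z)))))))
  step 19: S^6(Z)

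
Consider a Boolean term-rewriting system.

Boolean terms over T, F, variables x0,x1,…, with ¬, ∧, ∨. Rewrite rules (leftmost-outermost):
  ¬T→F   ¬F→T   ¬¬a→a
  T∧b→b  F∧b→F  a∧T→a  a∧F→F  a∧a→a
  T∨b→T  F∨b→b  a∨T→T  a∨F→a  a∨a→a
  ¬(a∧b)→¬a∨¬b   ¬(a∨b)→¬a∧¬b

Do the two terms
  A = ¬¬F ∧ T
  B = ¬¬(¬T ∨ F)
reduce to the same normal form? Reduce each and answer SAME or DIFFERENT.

Answer: SAME — A ⇓ F, B ⇓ F

Reduction:
Term A:
  start: ¬¬F ∧ T
  step 1: ¬¬F
  step 2: F

Term B:
  start: ¬¬(¬T ∨ F)
  step 1: ¬T ∨ F
  step 2: ¬T
  step 3: F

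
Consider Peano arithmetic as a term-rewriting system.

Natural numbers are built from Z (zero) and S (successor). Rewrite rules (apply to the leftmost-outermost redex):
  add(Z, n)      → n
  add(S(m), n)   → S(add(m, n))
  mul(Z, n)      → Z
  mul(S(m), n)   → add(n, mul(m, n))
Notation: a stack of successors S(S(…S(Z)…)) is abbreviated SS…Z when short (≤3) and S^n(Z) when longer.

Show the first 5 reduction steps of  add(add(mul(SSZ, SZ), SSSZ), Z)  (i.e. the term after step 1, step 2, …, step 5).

Answer: after 5 steps: S(add(add(mul(SZ, SZ), SSSZ), Z))

Derivation:
  start: add(add(mul(SSZ, SZ), SSSZ), Z)
  [1] add(add(add(SZ, mul(SZ, SZ)), SSSZ), Z)
  [2] add(add(S(add(Z, mul(SZ, SZ))), SSSZ), Z)
  [3] add(S(add(add(Z, mul(SZ, SZ)), SSSZ)), Z)
  [4] S(add(add(add(Z, mul(SZ, SZ)), SSSZ), Z))
  [5] S(add(add(mul(SZ, SZ), SSSZ), Z))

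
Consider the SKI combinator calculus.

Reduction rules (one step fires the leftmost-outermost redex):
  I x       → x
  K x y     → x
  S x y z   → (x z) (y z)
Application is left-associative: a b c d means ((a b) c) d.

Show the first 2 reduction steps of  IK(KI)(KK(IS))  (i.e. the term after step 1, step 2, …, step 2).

Answer: after 2 steps: KI

Reduction:
  start: IK(KI)(KK(IS))
  →1  K(KI)(KK(IS))
  →2  KI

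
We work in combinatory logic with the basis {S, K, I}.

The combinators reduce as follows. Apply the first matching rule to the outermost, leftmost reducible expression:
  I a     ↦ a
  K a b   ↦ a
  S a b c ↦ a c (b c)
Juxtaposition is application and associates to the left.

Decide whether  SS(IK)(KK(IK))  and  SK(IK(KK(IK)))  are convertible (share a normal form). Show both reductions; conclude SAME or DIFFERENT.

Answer: SAME — A ⇓ SK(KK), B ⇓ SK(KK)

Working:
Term A:
  start: SS(IK)(KK(IK))
  step 1: S(KK(IK))(IK(KK(IK)))
  step 2: SK(IK(KK(IK)))
  step 3: SK(K(KK(IK)))
  step 4: SK(KK)

Term B:
  start: SK(IK(KK(IK)))
  step 1: SK(K(KK(IK)))
  step 2: SK(KK)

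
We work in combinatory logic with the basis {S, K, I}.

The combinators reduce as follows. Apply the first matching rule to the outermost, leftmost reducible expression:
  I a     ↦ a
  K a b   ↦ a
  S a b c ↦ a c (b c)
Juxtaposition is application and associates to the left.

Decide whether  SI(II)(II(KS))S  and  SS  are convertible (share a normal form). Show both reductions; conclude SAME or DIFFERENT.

Term A:
  start: SI(II)(II(KS))S
  step 1: I(II(KS))(II(II(KS)))S
  step 2: II(KS)(II(II(KS)))S
  step 3: I(KS)(II(II(KS)))S
  step 4: KS(II(II(KS)))S
  step 5: SS

Term B:
  start: SS

Answer: SAME — A ⇓ SS, B ⇓ SS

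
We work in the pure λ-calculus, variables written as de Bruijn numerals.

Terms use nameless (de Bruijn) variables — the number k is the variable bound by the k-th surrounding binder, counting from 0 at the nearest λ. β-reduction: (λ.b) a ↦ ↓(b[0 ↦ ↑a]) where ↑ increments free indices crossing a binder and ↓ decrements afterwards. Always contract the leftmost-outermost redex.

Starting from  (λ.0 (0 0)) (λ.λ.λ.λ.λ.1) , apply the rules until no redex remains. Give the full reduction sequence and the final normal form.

  start: (λ.0 (0 0)) (λ.λ.λ.λ.λ.1)
  step 1: (λ.λ.λ.λ.λ.1) ((λ.λ.λ.λ.λ.1) (λ.λ.λ.λ.λ.1))
  step 2: λ.λ.λ.λ.1

Answer: normal form = λ.λ.λ.λ.1  (in 2 steps)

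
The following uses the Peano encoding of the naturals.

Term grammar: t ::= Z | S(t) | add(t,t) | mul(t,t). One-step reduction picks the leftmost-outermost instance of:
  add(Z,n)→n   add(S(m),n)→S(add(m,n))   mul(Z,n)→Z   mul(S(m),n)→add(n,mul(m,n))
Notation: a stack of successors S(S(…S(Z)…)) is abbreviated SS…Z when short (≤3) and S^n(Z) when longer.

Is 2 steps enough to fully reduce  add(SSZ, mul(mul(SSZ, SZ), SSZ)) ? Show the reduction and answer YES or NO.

  start: add(SSZ, mul(mul(SSZ, SZ), SSZ))
  [1] S(add(SZ, mul(mul(SSZ, SZ), SSZ)))
  [2] S(S(add(Z, mul(mul(SSZ, SZ), SSZ))))

Answer: NO — after 2 steps the term is S(S(add(Z, mul(mul(SSZ, SZ), SSZ)))), not yet normal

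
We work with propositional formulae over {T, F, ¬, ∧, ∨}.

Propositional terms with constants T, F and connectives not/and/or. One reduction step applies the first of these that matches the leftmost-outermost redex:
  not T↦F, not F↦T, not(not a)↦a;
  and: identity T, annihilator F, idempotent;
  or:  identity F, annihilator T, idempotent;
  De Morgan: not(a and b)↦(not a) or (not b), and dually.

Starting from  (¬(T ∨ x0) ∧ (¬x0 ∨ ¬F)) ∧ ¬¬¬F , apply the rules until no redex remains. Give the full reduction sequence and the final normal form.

Answer: normal form = F  (in 5 steps)

Reduction:
  start: (¬(T ∨ x0) ∧ (¬x0 ∨ ¬F)) ∧ ¬¬¬F
  →1  ((¬T ∧ ¬x0) ∧ (¬x0 ∨ ¬F)) ∧ ¬¬¬F
  →2  ((F ∧ ¬x0) ∧ (¬x0 ∨ ¬F)) ∧ ¬¬¬F
  →3  (F ∧ (¬x0 ∨ ¬F)) ∧ ¬¬¬F
  →4  F ∧ ¬¬¬F
  →5  F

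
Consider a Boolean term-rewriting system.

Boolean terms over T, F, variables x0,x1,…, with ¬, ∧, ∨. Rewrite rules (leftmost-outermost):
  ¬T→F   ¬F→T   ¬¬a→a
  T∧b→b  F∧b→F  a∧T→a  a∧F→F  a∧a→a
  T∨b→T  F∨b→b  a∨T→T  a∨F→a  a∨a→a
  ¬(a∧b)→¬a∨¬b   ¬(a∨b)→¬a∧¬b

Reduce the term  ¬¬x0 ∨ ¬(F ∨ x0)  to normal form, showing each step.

  start: ¬¬x0 ∨ ¬(F ∨ x0)
  [1] x0 ∨ ¬(F ∨ x0)
  [2] x0 ∨ (¬F ∧ ¬x0)
  [3] x0 ∨ (T ∧ ¬x0)
  [4] x0 ∨ ¬x0

Answer: normal form = x0 ∨ ¬x0  (in 4 steps)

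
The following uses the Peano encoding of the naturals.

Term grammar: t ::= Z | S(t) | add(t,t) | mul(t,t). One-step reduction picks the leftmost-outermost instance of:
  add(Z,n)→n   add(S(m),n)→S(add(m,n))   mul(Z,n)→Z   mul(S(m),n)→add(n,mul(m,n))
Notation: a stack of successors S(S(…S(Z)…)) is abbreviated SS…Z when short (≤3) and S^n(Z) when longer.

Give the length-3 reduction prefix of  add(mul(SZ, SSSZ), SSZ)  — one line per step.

Answer: after 3 steps: S(add(add(SSZ, mul(Z, SSSZ)), SSZ))

Working:
  start: add(mul(SZ, SSSZ), SSZ)
  [1] add(add(SSSZ, mul(Z, SSSZ)), SSZ)
  [2] add(S(add(SSZ, mul(Z, SSSZ))), SSZ)
  [3] S(add(add(SSZ, mul(Z, SSSZ)), SSZ))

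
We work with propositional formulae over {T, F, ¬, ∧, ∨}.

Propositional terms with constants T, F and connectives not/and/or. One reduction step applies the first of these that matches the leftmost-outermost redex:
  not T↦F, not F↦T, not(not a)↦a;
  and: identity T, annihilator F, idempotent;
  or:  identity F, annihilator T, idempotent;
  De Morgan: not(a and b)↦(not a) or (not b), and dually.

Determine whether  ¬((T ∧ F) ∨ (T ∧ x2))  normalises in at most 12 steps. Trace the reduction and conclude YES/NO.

  start: ¬((T ∧ F) ∨ (T ∧ x2))
  [1] ¬(T ∧ F) ∧ ¬(T ∧ x2)
  [2] (¬T ∨ ¬F) ∧ ¬(T ∧ x2)
  [3] (F ∨ ¬F) ∧ ¬(T ∧ x2)
  [4] ¬F ∧ ¬(T ∧ x2)
  [5] T ∧ ¬(T ∧ x2)
  [6] ¬(T ∧ x2)
  [7] ¬T ∨ ¬x2
  [8] F ∨ ¬x2
  [9] ¬x2

Answer: YES — reaches normal form ¬x2 in 9 ≤ 12 steps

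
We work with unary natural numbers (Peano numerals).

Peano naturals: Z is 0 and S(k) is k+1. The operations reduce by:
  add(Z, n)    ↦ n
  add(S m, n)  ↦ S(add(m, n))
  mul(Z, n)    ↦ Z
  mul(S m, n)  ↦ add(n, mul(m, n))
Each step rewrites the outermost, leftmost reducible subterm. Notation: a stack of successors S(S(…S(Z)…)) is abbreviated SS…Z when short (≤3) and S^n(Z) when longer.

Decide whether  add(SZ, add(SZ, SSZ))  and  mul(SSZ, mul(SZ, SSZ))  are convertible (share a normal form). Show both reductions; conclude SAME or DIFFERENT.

Term A:
  start: add(SZ, add(SZ, SSZ))
  step 1: S(add(Z, add(SZ, SSZ)))
  step 2: S(add(SZ, SSZ))
  step 3: S(S(add(Z, SSZ)))
  step 4: S^4(Z)

Term B:
  start: mul(SSZ, mul(SZ, SSZ))
  step 1: add(mul(SZ, SSZ), mul(SZ, mul(SZ, SSZ)))
  step 2: add(add(SSZ, mul(Z, SSZ)), mul(SZ, mul(SZ, SSZ)))
  step 3: add(S(add(SZ, mul(Z, SSZ))), mul(SZ, mul(SZ, SSZ)))
  step 4: S(add(add(SZ, mul(Z, SSZ)), mul(SZ, mul(SZ, SSZ))))
  step 5: S(add(S(add(Z, mul(Z, SSZ))), mul(SZ, mul(SZ, SSZ))))
  step 6: S(S(add(add(Z, mul(Z, SSZ)), mul(SZ, mul(SZ, SSZ)))))
  step 7: S(S(add(mul(Z, SSZ), mul(SZ, mul(SZ, SSZ)))))
  step 8: S(S(add(Z, mul(SZ, mul(SZ, SSZ)))))
  step 9: S(S(mul(SZ, mul(SZ, SSZ))))
  step 10: S(S(add(mul(SZ, SSZ), mul(Z, mul(SZ, SSZ)))))
  step 11: S(S(add(add(SSZ, mul(Z, SSZ)), mul(Z, mul(SZ, SSZ)))))
  step 12: S(S(add(S(add(SZ, mul(Z, SSZ))), mul(Z, mul(SZ, SSZ)))))
  step 13: S(S(S(add(add(SZ, mul(Z, SSZ)), mul(Z, mul(SZ, SSZ))))))
  step 14: S(S(S(add(S(add(Z, mul(Z, SSZ))), mul(Z, mul(SZ, SSZ))))))
  step 15: S(S(S(S(add(add(Z, mul(Z, SSZ)), mul(Z, mul(SZ, SSZ)))))))
  step 16: S(S(S(S(add(mul(Z, SSZ), mul(Z, mul(SZ, SSZ)))))))
  step 17: S(S(S(S(add(Z, mul(Z, mul(SZ, SSZ)))))))
  step 18: S(S(S(S(mul(Z, mul(SZ, SSZ))))))
  step 19: S^4(Z)

Answer: SAME — A ⇓ S^4(Z), B ⇓ S^4(Z)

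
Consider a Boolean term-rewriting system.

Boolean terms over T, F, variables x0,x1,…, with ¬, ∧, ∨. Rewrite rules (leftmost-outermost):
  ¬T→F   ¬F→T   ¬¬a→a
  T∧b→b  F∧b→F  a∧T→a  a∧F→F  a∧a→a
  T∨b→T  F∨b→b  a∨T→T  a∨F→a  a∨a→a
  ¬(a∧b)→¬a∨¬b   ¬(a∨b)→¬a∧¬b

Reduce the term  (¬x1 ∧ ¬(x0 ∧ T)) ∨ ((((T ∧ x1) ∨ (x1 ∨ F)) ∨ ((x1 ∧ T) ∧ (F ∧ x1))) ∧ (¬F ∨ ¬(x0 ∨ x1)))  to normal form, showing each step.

Answer: normal form = (¬x1 ∧ ¬x0) ∨ x1  (in 13 steps)

Derivation:
  start: (¬x1 ∧ ¬(x0 ∧ T)) ∨ ((((T ∧ x1) ∨ (x1 ∨ F)) ∨ ((x1 ∧ T) ∧ (F ∧ x1))) ∧ (¬F ∨ ¬(x0 ∨ x1)))
  →1  (¬x1 ∧ (¬x0 ∨ ¬T)) ∨ ((((T ∧ x1) ∨ (x1 ∨ F)) ∨ ((x1 ∧ T) ∧ (F ∧ x1))) ∧ (¬F ∨ ¬(x0 ∨ x1)))
  →2  (¬x1 ∧ (¬x0 ∨ F)) ∨ ((((T ∧ x1) ∨ (x1 ∨ F)) ∨ ((x1 ∧ T) ∧ (F ∧ x1))) ∧ (¬F ∨ ¬(x0 ∨ x1)))
  →3  (¬x1 ∧ ¬x0) ∨ ((((T ∧ x1) ∨ (x1 ∨ F)) ∨ ((x1 ∧ T) ∧ (F ∧ x1))) ∧ (¬F ∨ ¬(x0 ∨ x1)))
  →4  (¬x1 ∧ ¬x0) ∨ (((x1 ∨ (x1 ∨ F)) ∨ ((x1 ∧ T) ∧ (F ∧ x1))) ∧ (¬F ∨ ¬(x0 ∨ x1)))
  →5  (¬x1 ∧ ¬x0) ∨ (((x1 ∨ x1) ∨ ((x1 ∧ T) ∧ (F ∧ x1))) ∧ (¬F ∨ ¬(x0 ∨ x1)))
  →6  (¬x1 ∧ ¬x0) ∨ ((x1 ∨ ((x1 ∧ T) ∧ (F ∧ x1))) ∧ (¬F ∨ ¬(x0 ∨ x1)))
  →7  (¬x1 ∧ ¬x0) ∨ ((x1 ∨ (x1 ∧ (F ∧ x1))) ∧ (¬F ∨ ¬(x0 ∨ x1)))
  →8  (¬x1 ∧ ¬x0) ∨ ((x1 ∨ (x1 ∧ F)) ∧ (¬F ∨ ¬(x0 ∨ x1)))
  →9  (¬x1 ∧ ¬x0) ∨ ((x1 ∨ F) ∧ (¬F ∨ ¬(x0 ∨ x1)))
  →10  (¬x1 ∧ ¬x0) ∨ (x1 ∧ (¬F ∨ ¬(x0 ∨ x1)))
  →11  (¬x1 ∧ ¬x0) ∨ (x1 ∧ (T ∨ ¬(x0 ∨ x1)))
  →12  (¬x1 ∧ ¬x0) ∨ (x1 ∧ T)
  →13  (¬x1 ∧ ¬x0) ∨ x1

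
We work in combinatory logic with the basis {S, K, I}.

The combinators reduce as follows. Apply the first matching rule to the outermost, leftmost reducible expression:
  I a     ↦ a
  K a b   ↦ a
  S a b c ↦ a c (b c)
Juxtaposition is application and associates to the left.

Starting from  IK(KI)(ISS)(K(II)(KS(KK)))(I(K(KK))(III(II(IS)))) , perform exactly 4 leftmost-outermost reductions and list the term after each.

  start: IK(KI)(ISS)(K(II)(KS(KK)))(I(K(KK))(III(II(IS))))
  step 1: K(KI)(ISS)(K(II)(KS(KK)))(I(K(KK))(III(II(IS))))
  step 2: KI(K(II)(KS(KK)))(I(K(KK))(III(II(IS))))
  step 3: I(I(K(KK))(III(II(IS))))
  step 4: I(K(KK))(III(II(IS)))

Answer: after 4 steps: I(K(KK))(III(II(IS)))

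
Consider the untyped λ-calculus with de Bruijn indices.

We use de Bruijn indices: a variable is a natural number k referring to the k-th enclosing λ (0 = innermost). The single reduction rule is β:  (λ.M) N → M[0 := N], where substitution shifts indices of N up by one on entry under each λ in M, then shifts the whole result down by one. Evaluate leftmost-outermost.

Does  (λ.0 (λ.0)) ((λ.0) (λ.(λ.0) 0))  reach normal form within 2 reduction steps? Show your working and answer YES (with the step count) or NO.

Answer: NO — after 2 steps the term is (λ.(λ.0) 0) (λ.0), not yet normal

Derivation:
  start: (λ.0 (λ.0)) ((λ.0) (λ.(λ.0) 0))
  step 1: (λ.0) (λ.(λ.0) 0) (λ.0)
  step 2: (λ.(λ.0) 0) (λ.0)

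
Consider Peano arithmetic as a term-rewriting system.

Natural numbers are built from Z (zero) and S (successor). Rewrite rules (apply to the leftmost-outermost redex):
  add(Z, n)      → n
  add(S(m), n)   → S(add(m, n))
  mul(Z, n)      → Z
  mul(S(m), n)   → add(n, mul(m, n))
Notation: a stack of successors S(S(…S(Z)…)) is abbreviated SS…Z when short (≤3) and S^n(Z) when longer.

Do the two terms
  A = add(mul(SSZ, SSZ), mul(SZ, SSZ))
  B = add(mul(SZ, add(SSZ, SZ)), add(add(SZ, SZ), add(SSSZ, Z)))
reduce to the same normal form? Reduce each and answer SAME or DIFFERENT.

Answer: DIFFERENT — A ⇓ S^6(Z), B ⇓ S^8(Z)

Reduction:
Term A:
  start: add(mul(SSZ, SSZ), mul(SZ, SSZ))
  step 1: add(add(SSZ, mul(SZ, SSZ)), mul(SZ, SSZ))
  step 2: add(S(add(SZ, mul(SZ, SSZ))), mul(SZ, SSZ))
  step 3: S(add(add(SZ, mul(SZ, SSZ)), mul(SZ, SSZ)))
  step 4: S(add(S(add(Z, mul(SZ, SSZ))), mul(SZ, SSZ)))
  step 5: S(S(add(add(Z, mul(SZ, SSZ)), mul(SZ, SSZ))))
  step 6: S(S(add(mul(SZ, SSZ), mul(SZ, SSZ))))
  step 7: S(S(add(add(SSZ, mul(Z, SSZ)), mul(SZ, SSZ))))
  step 8: S(S(add(S(add(SZ, mul(Z, SSZ))), mul(SZ, SSZ))))
  step 9: S(S(S(add(add(SZ, mul(Z, SSZ)), mul(SZ, SSZ)))))
  step 10: S(S(S(add(S(add(Z, mul(Z, SSZ))), mul(SZ, SSZ)))))
  step 11: S(S(S(S(add(add(Z, mul(Z, SSZ)), mul(SZ, SSZ))))))
  step 12: S(S(S(S(add(mul(Z, SSZ), mul(SZ, SSZ))))))
  step 13: S(S(S(S(add(Z, mul(SZ, SSZ))))))
  step 14: S(S(S(S(mul(SZ, SSZ)))))
  step 15: S(S(S(S(add(SSZ, mul(Z, SSZ))))))
  step 16: S(S(S(S(S(add(SZ, mul(Z, SSZ)))))))
  step 17: S(S(S(S(S(S(add(Z, mul(Z, SSZ))))))))
  step 18: S(S(S(S(S(S(mul(Z, SSZ)))))))
  step 19: S^6(Z)

Term B:
  start: add(mul(SZ, add(SSZ, SZ)), add(add(SZ, SZ), add(SSSZ, Z)))
  step 1: add(add(add(SSZ, SZ), mul(Z, add(SSZ, SZ))), add(add(SZ, SZ), add(SSSZ, Z)))
  step 2: add(add(S(add(SZ, SZ)), mul(Z, add(SSZ, SZ))), add(add(SZ, SZ), add(SSSZ, Z)))
  step 3: add(S(add(add(SZ, SZ), mul(Z, add(SSZ, SZ)))), add(add(SZ, SZ), add(SSSZ, Z)))
  step 4: S(add(add(add(SZ, SZ), mul(Z, add(SSZ, SZ))), add(add(SZ, SZ), add(SSSZ, Z))))
  step 5: S(add(add(S(add(Z, SZ)), mul(Z, add(SSZ, SZ))), add(add(SZ, SZ), add(SSSZ, Z))))
  step 6: S(add(S(add(add(Z, SZ), mul(Z, add(SSZ, SZ)))), add(add(SZ, SZ), add(SSSZ, Z))))
  step 7: S(S(add(add(add(Z, SZ), mul(Z, add(SSZ, SZ))), add(add(SZ, SZ), add(SSSZ, Z)))))
  step 8: S(S(add(add(SZ, mul(Z, add(SSZ, SZ))), add(add(SZ, SZ), add(SSSZ, Z)))))
  step 9: S(S(add(S(add(Z, mul(Z, add(SSZ, SZ)))), add(add(SZ, SZ), add(SSSZ, Z)))))
  step 10: S(S(S(add(add(Z, mul(Z, add(SSZ, SZ))), add(add(SZ, SZ), add(SSSZ, Z))))))
  step 11: S(S(S(add(mul(Z, add(SSZ, SZ)), add(add(SZ, SZ), add(SSSZ, Z))))))
  step 12: S(S(S(add(Z, add(add(SZ, SZ), add(SSSZ, Z))))))
  step 13: S(S(S(add(add(SZ, SZ), add(SSSZ, Z)))))
  step 14: S(S(S(add(S(add(Z, SZ)), add(SSSZ, Z)))))
  step 15: S(S(S(S(add(add(Z, SZ), add(SSSZ, Z))))))
  step 16: S(S(S(S(add(SZ, add(SSSZ, Z))))))
  step 17: S(S(S(S(S(add(Z, add(SSSZ, Z)))))))
  step 18: S(S(S(S(S(add(SSSZ, Z))))))
  step 19: S(S(S(S(S(S(add(SSZ, Z)))))))
  step 20: S(S(S(S(S(S(S(add(SZ, Z))))))))
  step 21: S(S(S(S(S(S(S(S(add(Z, Z)))))))))
  step 22: S^8(Z)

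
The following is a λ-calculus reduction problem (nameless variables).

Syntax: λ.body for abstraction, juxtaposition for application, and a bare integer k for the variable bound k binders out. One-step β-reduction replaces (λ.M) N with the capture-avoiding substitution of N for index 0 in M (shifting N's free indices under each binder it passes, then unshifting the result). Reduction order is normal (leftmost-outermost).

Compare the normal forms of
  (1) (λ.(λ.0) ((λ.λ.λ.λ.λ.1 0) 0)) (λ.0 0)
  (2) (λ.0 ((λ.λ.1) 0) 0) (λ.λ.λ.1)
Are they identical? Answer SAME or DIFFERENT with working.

Answer: DIFFERENT — A ⇓ λ.λ.λ.λ.1 0, B ⇓ λ.λ.λ.λ.1

Reduction:
Term A:
  start: (λ.(λ.0) ((λ.λ.λ.λ.λ.1 0) 0)) (λ.0 0)
  [1] (λ.0) ((λ.λ.λ.λ.λ.1 0) (λ.0 0))
  [2] (λ.λ.λ.λ.λ.1 0) (λ.0 0)
  [3] λ.λ.λ.λ.1 0

Term B:
  start: (λ.0 ((λ.λ.1) 0) 0) (λ.λ.λ.1)
  [1] (λ.λ.λ.1) ((λ.λ.1) (λ.λ.λ.1)) (λ.λ.λ.1)
  [2] (λ.λ.1) (λ.λ.λ.1)
  [3] λ.λ.λ.λ.1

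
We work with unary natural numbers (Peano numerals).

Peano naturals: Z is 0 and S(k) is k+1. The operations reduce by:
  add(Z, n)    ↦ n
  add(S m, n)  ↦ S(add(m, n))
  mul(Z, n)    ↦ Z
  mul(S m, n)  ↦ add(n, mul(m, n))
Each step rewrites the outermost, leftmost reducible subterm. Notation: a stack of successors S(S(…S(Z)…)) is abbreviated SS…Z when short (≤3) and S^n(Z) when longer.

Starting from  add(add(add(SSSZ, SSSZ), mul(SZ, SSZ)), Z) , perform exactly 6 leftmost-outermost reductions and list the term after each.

Answer: after 6 steps: S(S(add(add(add(SZ, SSSZ), mul(SZ, SSZ)), Z)))

Reduction:
  start: add(add(add(SSSZ, SSSZ), mul(SZ, SSZ)), Z)
  [1] add(add(S(add(SSZ, SSSZ)), mul(SZ, SSZ)), Z)
  [2] add(S(add(add(SSZ, SSSZ), mul(SZ, SSZ))), Z)
  [3] S(add(add(add(SSZ, SSSZ), mul(SZ, SSZ)), Z))
  [4] S(add(add(S(add(SZ, SSSZ)), mul(SZ, SSZ)), Z))
  [5] S(add(S(add(add(SZ, SSSZ), mul(SZ, SSZ))), Z))
  [6] S(S(add(add(add(SZ, SSSZ), mul(SZ, SSZ)), Z)))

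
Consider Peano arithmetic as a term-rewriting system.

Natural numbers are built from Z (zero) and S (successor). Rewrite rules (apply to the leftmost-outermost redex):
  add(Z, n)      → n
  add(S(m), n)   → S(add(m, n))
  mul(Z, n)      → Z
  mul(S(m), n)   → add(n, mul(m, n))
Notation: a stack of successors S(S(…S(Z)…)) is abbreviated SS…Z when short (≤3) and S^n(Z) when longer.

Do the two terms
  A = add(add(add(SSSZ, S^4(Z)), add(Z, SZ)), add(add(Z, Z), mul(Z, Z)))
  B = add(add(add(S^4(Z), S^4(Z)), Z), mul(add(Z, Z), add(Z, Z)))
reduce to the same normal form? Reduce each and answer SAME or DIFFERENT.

Term A:
  start: add(add(add(SSSZ, S^4(Z)), add(Z, SZ)), add(add(Z, Z), mul(Z, Z)))
  step 1: add(add(S(add(SSZ, S^4(Z))), add(Z, SZ)), add(add(Z, Z), mul(Z, Z)))
  step 2: add(S(add(add(SSZ, S^4(Z)), add(Z, SZ))), add(add(Z, Z), mul(Z, Z)))
  step 3: S(add(add(add(SSZ, S^4(Z)), add(Z, SZ)), add(add(Z, Z), mul(Z, Z))))
  step 4: S(add(add(S(add(SZ, S^4(Z))), add(Z, SZ)), add(add(Z, Z), mul(Z, Z))))
  step 5: S(add(S(add(add(SZ, S^4(Z)), add(Z, SZ))), add(add(Z, Z), mul(Z, Z))))
  step 6: S(S(add(add(add(SZ, S^4(Z)), add(Z, SZ)), add(add(Z, Z), mul(Z, Z)))))
  step 7: S(S(add(add(S(add(Z, S^4(Z))), add(Z, SZ)), add(add(Z, Z), mul(Z, Z)))))
  step 8: S(S(add(S(add(add(Z, S^4(Z)), add(Z, SZ))), add(add(Z, Z), mul(Z, Z)))))
  step 9: S(S(S(add(add(add(Z, S^4(Z)), add(Z, SZ)), add(add(Z, Z), mul(Z, Z))))))
  step 10: S(S(S(add(add(S^4(Z), add(Z, SZ)), add(add(Z, Z), mul(Z, Z))))))
  step 11: S(S(S(add(S(add(SSSZ, add(Z, SZ))), add(add(Z, Z), mul(Z, Z))))))
  step 12: S(S(S(S(add(add(SSSZ, add(Z, SZ)), add(add(Z, Z), mul(Z, Z)))))))
  step 13: S(S(S(S(add(S(add(SSZ, add(Z, SZ))), add(add(Z, Z), mul(Z, Z)))))))
  step 14: S(S(S(S(S(add(add(SSZ, add(Z, SZ)), add(add(Z, Z), mul(Z, Z))))))))
  step 15: S(S(S(S(S(add(S(add(SZ, add(Z, SZ))), add(add(Z, Z), mul(Z, Z))))))))
  step 16: S(S(S(S(S(S(add(add(SZ, add(Z, SZ)), add(add(Z, Z), mul(Z, Z)))))))))
  step 17: S(S(S(S(S(S(add(S(add(Z, add(Z, SZ))), add(add(Z, Z), mul(Z, Z)))))))))
  step 18: S(S(S(S(S(S(S(add(add(Z, add(Z, SZ)), add(add(Z, Z), mul(Z, Z))))))))))
  step 19: S(S(S(S(S(S(S(add(add(Z, SZ), add(add(Z, Z), mul(Z, Z))))))))))
  step 20: S(S(S(S(S(S(S(add(SZ, add(add(Z, Z), mul(Z, Z))))))))))
  step 21: S(S(S(S(S(S(S(S(add(Z, add(add(Z, Z), mul(Z, Z)))))))))))
  step 22: S(S(S(S(S(S(S(S(add(add(Z, Z), mul(Z, Z))))))))))
  step 23: S(S(S(S(S(S(S(S(add(Z, mul(Z, Z))))))))))
  step 24: S(S(S(S(S(S(S(S(mul(Z, Z)))))))))
  step 25: S^8(Z)

Term B:
  start: add(add(add(S^4(Z), S^4(Z)), Z), mul(add(Z, Z), add(Z, Z)))
  step 1: add(add(S(add(SSSZ, S^4(Z))), Z), mul(add(Z, Z), add(Z, Z)))
  step 2: add(S(add(add(SSSZ, S^4(Z)), Z)), mul(add(Z, Z), add(Z, Z)))
  step 3: S(add(add(add(SSSZ, S^4(Z)), Z), mul(add(Z, Z), add(Z, Z))))
  step 4: S(add(add(S(add(SSZ, S^4(Z))), Z), mul(add(Z, Z), add(Z, Z))))
  step 5: S(add(S(add(add(SSZ, S^4(Z)), Z)), mul(add(Z, Z), add(Z, Z))))
  step 6: S(S(add(add(add(SSZ, S^4(Z)), Z), mul(add(Z, Z), add(Z, Z)))))
  step 7: S(S(add(add(S(add(SZ, S^4(Z))), Z), mul(add(Z, Z), add(Z, Z)))))
  step 8: S(S(add(S(add(add(SZ, S^4(Z)), Z)), mul(add(Z, Z), add(Z, Z)))))
  step 9: S(S(S(add(add(add(SZ, S^4(Z)), Z), mul(add(Z, Z), add(Z, Z))))))
  step 10: S(S(S(add(add(S(add(Z, S^4(Z))), Z), mul(add(Z, Z), add(Z, Z))))))
  step 11: S(S(S(add(S(add(add(Z, S^4(Z)), Z)), mul(add(Z, Z), add(Z, Z))))))
  step 12: S(S(S(S(add(add(add(Z, S^4(Z)), Z), mul(add(Z, Z), add(Z, Z)))))))
  step 13: S(S(S(S(add(add(S^4(Z), Z), mul(add(Z, Z), add(Z, Z)))))))
  step 14: S(S(S(S(add(S(add(SSSZ, Z)), mul(add(Z, Z), add(Z, Z)))))))
  step 15: S(S(S(S(S(add(add(SSSZ, Z), mul(add(Z, Z), add(Z, Z))))))))
  step 16: S(S(S(S(S(add(S(add(SSZ, Z)), mul(add(Z, Z), add(Z, Z))))))))
  step 17: S(S(S(S(S(S(add(add(SSZ, Z), mul(add(Z, Z), add(Z, Z)))))))))
  step 18: S(S(S(S(S(S(add(S(add(SZ, Z)), mul(add(Z, Z), add(Z, Z)))))))))
  step 19: S(S(S(S(S(S(S(add(add(SZ, Z), mul(add(Z, Z), add(Z, Z))))))))))
  step 20: S(S(S(S(S(S(S(add(S(add(Z, Z)), mul(add(Z, Z), add(Z, Z))))))))))
  step 21: S(S(S(S(S(S(S(S(add(add(Z, Z), mul(add(Z, Z), add(Z, Z)))))))))))
  step 22: S(S(S(S(S(S(S(S(add(Z, mul(add(Z, Z), add(Z, Z)))))))))))
  step 23: S(S(S(S(S(S(S(S(mul(add(Z, Z), add(Z, Z))))))))))
  step 24: S(S(S(S(S(S(S(S(mul(Z, add(Z, Z))))))))))
  step 25: S^8(Z)

Answer: SAME — A ⇓ S^8(Z), B ⇓ S^8(Z)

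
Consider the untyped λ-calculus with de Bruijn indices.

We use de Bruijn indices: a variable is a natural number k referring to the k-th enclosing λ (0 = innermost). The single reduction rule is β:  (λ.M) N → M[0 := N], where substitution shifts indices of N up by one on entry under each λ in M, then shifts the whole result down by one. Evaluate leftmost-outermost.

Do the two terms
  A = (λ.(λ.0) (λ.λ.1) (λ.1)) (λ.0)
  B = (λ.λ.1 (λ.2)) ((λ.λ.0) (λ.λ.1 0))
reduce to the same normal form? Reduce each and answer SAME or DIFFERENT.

Term A:
  start: (λ.(λ.0) (λ.λ.1) (λ.1)) (λ.0)
  step 1: (λ.0) (λ.λ.1) (λ.λ.0)
  step 2: (λ.λ.1) (λ.λ.0)
  step 3: λ.λ.λ.0

Term B:
  start: (λ.λ.1 (λ.2)) ((λ.λ.0) (λ.λ.1 0))
  step 1: λ.(λ.λ.0) (λ.λ.1 0) (λ.(λ.λ.0) (λ.λ.1 0))
  step 2: λ.(λ.0) (λ.(λ.λ.0) (λ.λ.1 0))
  step 3: λ.λ.(λ.λ.0) (λ.λ.1 0)
  step 4: λ.λ.λ.0

Answer: SAME — A ⇓ λ.λ.λ.0, B ⇓ λ.λ.λ.0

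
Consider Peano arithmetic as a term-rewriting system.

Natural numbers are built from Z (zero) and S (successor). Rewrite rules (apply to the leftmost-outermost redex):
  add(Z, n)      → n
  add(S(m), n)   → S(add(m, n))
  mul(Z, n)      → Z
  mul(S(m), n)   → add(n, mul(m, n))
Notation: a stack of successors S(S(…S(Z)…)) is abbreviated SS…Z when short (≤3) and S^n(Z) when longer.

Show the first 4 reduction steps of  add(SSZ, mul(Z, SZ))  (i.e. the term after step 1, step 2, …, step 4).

  start: add(SSZ, mul(Z, SZ))
  →1  S(add(SZ, mul(Z, SZ)))
  →2  S(S(add(Z, mul(Z, SZ))))
  →3  S(S(mul(Z, SZ)))
  →4  SSZ

Answer: after 4 steps: SSZ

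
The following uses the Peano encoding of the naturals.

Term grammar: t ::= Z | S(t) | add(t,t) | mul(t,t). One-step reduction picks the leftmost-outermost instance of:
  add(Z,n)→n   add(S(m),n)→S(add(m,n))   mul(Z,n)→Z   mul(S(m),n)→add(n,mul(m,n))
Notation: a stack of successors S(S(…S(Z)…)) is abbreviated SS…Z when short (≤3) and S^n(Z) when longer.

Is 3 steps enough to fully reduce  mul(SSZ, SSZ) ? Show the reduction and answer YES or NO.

  start: mul(SSZ, SSZ)
  →1  add(SSZ, mul(SZ, SSZ))
  →2  S(add(SZ, mul(SZ, SSZ)))
  →3  S(S(add(Z, mul(SZ, SSZ))))

Answer: NO — after 3 steps the term is S(S(add(Z, mul(SZ, SSZ)))), not yet normal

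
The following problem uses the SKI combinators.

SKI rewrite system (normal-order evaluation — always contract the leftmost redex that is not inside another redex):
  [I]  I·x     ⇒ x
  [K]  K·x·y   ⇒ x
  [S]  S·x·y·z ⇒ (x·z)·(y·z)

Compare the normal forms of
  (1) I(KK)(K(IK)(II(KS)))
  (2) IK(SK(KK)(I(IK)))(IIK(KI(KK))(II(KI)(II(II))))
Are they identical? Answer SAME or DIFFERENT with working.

Answer: SAME — A ⇓ K, B ⇓ K

Derivation:
Term A:
  start: I(KK)(K(IK)(II(KS)))
  step 1: KK(K(IK)(II(KS)))
  step 2: K

Term B:
  start: IK(SK(KK)(I(IK)))(IIK(KI(KK))(II(KI)(II(II))))
  step 1: K(SK(KK)(I(IK)))(IIK(KI(KK))(II(KI)(II(II))))
  step 2: SK(KK)(I(IK))
  step 3: K(I(IK))(KK(I(IK)))
  step 4: I(IK)
  step 5: IK
  step 6: K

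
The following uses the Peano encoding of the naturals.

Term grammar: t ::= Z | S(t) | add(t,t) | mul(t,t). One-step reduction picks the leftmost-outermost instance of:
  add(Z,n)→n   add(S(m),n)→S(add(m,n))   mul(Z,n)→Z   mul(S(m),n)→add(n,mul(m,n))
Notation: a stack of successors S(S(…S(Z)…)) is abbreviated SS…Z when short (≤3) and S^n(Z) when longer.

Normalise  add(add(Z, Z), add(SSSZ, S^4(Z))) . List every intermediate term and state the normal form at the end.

  start: add(add(Z, Z), add(SSSZ, S^4(Z)))
  step 1: add(Z, add(SSSZ, S^4(Z)))
  step 2: add(SSSZ, S^4(Z))
  step 3: S(add(SSZ, S^4(Z)))
  step 4: S(S(add(SZ, S^4(Z))))
  step 5: S(S(S(add(Z, S^4(Z)))))
  step 6: S^7(Z)

Answer: normal form = S^7(Z)  (in 6 steps)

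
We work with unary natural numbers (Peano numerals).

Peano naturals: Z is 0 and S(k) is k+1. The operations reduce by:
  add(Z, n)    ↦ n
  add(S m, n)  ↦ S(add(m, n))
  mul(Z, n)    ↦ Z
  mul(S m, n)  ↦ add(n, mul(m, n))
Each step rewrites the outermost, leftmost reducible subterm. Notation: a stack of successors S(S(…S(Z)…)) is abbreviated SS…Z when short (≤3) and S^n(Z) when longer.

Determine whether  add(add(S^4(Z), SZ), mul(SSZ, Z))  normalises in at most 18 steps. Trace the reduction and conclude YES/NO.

Answer: YES — reaches normal form S^5(Z) in 16 ≤ 18 steps

Working:
  start: add(add(S^4(Z), SZ), mul(SSZ, Z))
  [1] add(S(add(SSSZ, SZ)), mul(SSZ, Z))
  [2] S(add(add(SSSZ, SZ), mul(SSZ, Z)))
  [3] S(add(S(add(SSZ, SZ)), mul(SSZ, Z)))
  [4] S(S(add(add(SSZ, SZ), mul(SSZ, Z))))
  [5] S(S(add(S(add(SZ, SZ)), mul(SSZ, Z))))
  [6] S(S(S(add(add(SZ, SZ), mul(SSZ, Z)))))
  [7] S(S(S(add(S(add(Z, SZ)), mul(SSZ, Z)))))
  [8] S(S(S(S(add(add(Z, SZ), mul(SSZ, Z))))))
  [9] S(S(S(S(add(SZ, mul(SSZ, Z))))))
  [10] S(S(S(S(S(add(Z, mul(SSZ, Z)))))))
  [11] S(S(S(S(S(mul(SSZ, Z))))))
  [12] S(S(S(S(S(add(Z, mul(SZ, Z)))))))
  [13] S(S(S(S(S(mul(SZ, Z))))))
  [14] S(S(S(S(S(add(Z, mul(Z, Z)))))))
  [15] S(S(S(S(S(mul(Z, Z))))))
  [16] S^5(Z)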